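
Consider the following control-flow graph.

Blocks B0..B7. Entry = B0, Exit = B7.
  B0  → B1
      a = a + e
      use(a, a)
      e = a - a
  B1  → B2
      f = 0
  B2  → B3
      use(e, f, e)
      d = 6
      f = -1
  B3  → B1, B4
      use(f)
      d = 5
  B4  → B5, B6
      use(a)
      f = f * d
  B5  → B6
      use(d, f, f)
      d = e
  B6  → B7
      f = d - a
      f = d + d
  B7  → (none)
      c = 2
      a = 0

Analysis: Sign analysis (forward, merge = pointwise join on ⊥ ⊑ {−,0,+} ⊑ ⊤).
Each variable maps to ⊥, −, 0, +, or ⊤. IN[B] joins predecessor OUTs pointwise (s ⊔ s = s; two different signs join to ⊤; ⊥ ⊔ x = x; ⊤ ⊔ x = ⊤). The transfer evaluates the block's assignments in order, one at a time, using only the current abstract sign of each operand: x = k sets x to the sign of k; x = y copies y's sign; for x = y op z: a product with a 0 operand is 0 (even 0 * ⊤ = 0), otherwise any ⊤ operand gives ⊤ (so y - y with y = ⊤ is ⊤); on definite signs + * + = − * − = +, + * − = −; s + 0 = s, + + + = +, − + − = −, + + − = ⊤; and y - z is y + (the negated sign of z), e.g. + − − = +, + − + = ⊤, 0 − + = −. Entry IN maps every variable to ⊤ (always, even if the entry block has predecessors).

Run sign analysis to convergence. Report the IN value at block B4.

Answer: {a: ⊤, b: ⊤, c: ⊤, d: +, e: ⊤, f: -}

Trace:
Per-block solution:
  B0:   IN=(all ⊤)   OUT=(all ⊤)
  B1:   IN=(all ⊤)   OUT={f:0; rest ⊤}
  B2:   IN={f:0; rest ⊤}   OUT={d:+, f:-; rest ⊤}
  B3:   IN={d:+, f:-; rest ⊤}   OUT={d:+, f:-; rest ⊤}
  B4:   IN={d:+, f:-; rest ⊤}   OUT={d:+, f:-; rest ⊤}
  B5:   IN={d:+, f:-; rest ⊤}   OUT={f:-; rest ⊤}
  B6:   IN={f:-; rest ⊤}   OUT=(all ⊤)
  B7:   IN=(all ⊤)   OUT={a:0, c:+; rest ⊤}

Merge at B4: IN[B4] = OUT[B3] = {a: ⊤, b: ⊤, c: ⊤, d: +, e: ⊤, f: -}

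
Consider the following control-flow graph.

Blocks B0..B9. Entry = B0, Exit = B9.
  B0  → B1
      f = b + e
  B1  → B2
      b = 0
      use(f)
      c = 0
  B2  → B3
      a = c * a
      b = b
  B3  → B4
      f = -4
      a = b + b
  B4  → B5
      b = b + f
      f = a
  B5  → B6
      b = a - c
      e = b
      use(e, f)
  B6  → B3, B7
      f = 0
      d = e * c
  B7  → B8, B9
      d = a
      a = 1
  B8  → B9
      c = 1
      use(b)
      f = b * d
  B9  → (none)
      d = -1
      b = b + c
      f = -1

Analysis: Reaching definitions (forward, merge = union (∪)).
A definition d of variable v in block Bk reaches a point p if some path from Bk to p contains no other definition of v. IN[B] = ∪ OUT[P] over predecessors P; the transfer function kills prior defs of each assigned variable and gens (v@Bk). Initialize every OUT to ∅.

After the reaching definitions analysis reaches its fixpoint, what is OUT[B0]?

Fixpoint table:
  B0: | IN={} | OUT={f@B0}
  B1: | IN={f@B0} | OUT={b@B1, c@B1, f@B0}
  B2: | IN={b@B1, c@B1, f@B0} | OUT={a@B2, b@B2, c@B1, f@B0}
  B3: | IN={a@B2, a@B3, b@B2, b@B5, c@B1, d@B6, e@B5, f@B0, f@B6} | OUT={a@B3, b@B2, b@B5, c@B1, d@B6, e@B5, f@B3}
  B4: | IN={a@B3, b@B2, b@B5, c@B1, d@B6, e@B5, f@B3} | OUT={a@B3, b@B4, c@B1, d@B6, e@B5, f@B4}
  B5: | IN={a@B3, b@B4, c@B1, d@B6, e@B5, f@B4} | OUT={a@B3, b@B5, c@B1, d@B6, e@B5, f@B4}
  B6: | IN={a@B3, b@B5, c@B1, d@B6, e@B5, f@B4} | OUT={a@B3, b@B5, c@B1, d@B6, e@B5, f@B6}
  B7: | IN={a@B3, b@B5, c@B1, d@B6, e@B5, f@B6} | OUT={a@B7, b@B5, c@B1, d@B7, e@B5, f@B6}
  B8: | IN={a@B7, b@B5, c@B1, d@B7, e@B5, f@B6} | OUT={a@B7, b@B5, c@B8, d@B7, e@B5, f@B8}
  B9: | IN={a@B7, b@B5, c@B1, c@B8, d@B7, e@B5, f@B6, f@B8} | OUT={a@B7, b@B9, c@B1, c@B8, d@B9, e@B5, f@B9}

B0 is the boundary node: IN[B0] = {}
Applying B0's transfer function to that IN value gives OUT[B0] (row B0 above).

Answer: {f@B0}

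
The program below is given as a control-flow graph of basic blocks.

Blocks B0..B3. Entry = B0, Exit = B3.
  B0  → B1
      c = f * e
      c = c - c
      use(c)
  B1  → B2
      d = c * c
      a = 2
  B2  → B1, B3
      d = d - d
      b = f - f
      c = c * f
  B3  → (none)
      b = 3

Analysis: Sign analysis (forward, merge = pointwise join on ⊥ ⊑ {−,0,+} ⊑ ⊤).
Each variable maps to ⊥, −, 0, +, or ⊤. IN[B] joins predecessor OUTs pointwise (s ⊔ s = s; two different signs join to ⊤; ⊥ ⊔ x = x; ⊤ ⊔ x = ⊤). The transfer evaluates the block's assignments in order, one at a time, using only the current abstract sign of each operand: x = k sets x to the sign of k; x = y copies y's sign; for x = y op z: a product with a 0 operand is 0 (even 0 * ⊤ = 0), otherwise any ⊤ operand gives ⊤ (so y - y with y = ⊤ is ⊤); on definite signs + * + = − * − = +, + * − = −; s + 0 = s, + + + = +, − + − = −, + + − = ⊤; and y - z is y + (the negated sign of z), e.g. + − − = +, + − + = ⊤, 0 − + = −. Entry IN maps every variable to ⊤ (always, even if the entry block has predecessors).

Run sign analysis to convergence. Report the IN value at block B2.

Per-block solution:
  B0: | IN=(all ⊤) | OUT=(all ⊤)
  B1: | IN=(all ⊤) | OUT={a:+; rest ⊤}
  B2: | IN={a:+; rest ⊤} | OUT={a:+; rest ⊤}
  B3: | IN={a:+; rest ⊤} | OUT={a:+, b:+; rest ⊤}

Merge at B2: IN[B2] = OUT[B1] = {a: +, b: ⊤, c: ⊤, d: ⊤, e: ⊤, f: ⊤}

Answer: {a: +, b: ⊤, c: ⊤, d: ⊤, e: ⊤, f: ⊤}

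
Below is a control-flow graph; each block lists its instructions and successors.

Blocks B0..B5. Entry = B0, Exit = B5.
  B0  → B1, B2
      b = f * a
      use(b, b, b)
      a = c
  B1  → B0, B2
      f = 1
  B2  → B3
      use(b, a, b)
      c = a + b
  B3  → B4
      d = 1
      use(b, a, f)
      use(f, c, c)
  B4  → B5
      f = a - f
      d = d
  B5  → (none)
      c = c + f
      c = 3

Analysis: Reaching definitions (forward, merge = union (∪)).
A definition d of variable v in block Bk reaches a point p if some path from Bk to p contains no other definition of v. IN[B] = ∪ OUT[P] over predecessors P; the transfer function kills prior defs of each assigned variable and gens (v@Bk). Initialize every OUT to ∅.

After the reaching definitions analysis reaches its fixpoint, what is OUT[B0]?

Per-block solution:
  B0:   IN={a@B0, b@B0, f@B1}   OUT={a@B0, b@B0, f@B1}
  B1:   IN={a@B0, b@B0, f@B1}   OUT={a@B0, b@B0, f@B1}
  B2:   IN={a@B0, b@B0, f@B1}   OUT={a@B0, b@B0, c@B2, f@B1}
  B3:   IN={a@B0, b@B0, c@B2, f@B1}   OUT={a@B0, b@B0, c@B2, d@B3, f@B1}
  B4:   IN={a@B0, b@B0, c@B2, d@B3, f@B1}   OUT={a@B0, b@B0, c@B2, d@B4, f@B4}
  B5:   IN={a@B0, b@B0, c@B2, d@B4, f@B4}   OUT={a@B0, b@B0, c@B5, d@B4, f@B4}

Merge at B0 (entry node, so the boundary value {} is joined with the incoming edge(s)): IN[B0] = {} ⊔ OUT[B1] = {a@B0, b@B0, f@B1}
Applying B0's transfer function to that IN value gives OUT[B0] (row B0 above).

Answer: {a@B0, b@B0, f@B1}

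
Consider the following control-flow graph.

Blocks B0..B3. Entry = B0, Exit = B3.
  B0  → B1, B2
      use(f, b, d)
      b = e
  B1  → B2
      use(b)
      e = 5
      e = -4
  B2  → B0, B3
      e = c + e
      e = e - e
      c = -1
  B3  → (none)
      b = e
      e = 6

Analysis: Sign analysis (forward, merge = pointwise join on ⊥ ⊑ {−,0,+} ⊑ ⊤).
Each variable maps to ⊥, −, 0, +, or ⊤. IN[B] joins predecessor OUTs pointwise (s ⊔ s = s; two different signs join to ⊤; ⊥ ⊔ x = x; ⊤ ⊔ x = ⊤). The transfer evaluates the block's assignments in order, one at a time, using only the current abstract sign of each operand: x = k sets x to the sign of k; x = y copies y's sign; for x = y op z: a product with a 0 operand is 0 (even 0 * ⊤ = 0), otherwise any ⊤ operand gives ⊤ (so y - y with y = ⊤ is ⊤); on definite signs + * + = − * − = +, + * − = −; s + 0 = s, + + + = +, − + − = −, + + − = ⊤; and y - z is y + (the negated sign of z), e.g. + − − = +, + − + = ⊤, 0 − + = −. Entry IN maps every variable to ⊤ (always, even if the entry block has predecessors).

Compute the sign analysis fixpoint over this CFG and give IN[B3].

Answer: {a: ⊤, b: ⊤, c: -, d: ⊤, e: ⊤, f: ⊤}

Trace:
Per-block solution:
  B0: | IN=(all ⊤) | OUT=(all ⊤)
  B1: | IN=(all ⊤) | OUT={e:-; rest ⊤}
  B2: | IN=(all ⊤) | OUT={c:-; rest ⊤}
  B3: | IN={c:-; rest ⊤} | OUT={c:-, e:+; rest ⊤}

Merge at B3: IN[B3] = OUT[B2] = {a: ⊤, b: ⊤, c: -, d: ⊤, e: ⊤, f: ⊤}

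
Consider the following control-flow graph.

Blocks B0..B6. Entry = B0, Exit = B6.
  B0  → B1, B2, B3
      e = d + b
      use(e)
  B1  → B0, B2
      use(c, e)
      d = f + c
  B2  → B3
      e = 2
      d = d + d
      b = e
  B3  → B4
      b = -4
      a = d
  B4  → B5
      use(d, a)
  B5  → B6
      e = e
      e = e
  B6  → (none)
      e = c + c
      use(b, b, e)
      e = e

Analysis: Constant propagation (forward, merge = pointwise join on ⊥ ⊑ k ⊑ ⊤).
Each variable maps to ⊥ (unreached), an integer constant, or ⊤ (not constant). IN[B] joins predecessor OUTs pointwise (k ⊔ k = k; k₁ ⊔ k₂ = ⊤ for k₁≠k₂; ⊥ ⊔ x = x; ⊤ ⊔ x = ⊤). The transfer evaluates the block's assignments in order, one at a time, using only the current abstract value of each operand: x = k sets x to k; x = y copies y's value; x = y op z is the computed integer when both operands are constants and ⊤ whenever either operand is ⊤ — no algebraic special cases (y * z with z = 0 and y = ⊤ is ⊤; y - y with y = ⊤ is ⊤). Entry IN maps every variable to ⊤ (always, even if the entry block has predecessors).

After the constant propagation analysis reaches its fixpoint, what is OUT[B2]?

Fixpoint table:
  B0:  IN=(all ⊤)  OUT=(all ⊤)
  B1:  IN=(all ⊤)  OUT=(all ⊤)
  B2:  IN=(all ⊤)  OUT={b:2, e:2; rest ⊤}
  B3:  IN=(all ⊤)  OUT={b:-4; rest ⊤}
  B4:  IN={b:-4; rest ⊤}  OUT={b:-4; rest ⊤}
  B5:  IN={b:-4; rest ⊤}  OUT={b:-4; rest ⊤}
  B6:  IN={b:-4; rest ⊤}  OUT={b:-4; rest ⊤}

Merge at B2: IN[B2] = OUT[B0] ⊔ OUT[B1] = {a: ⊤, b: ⊤, c: ⊤, d: ⊤, e: ⊤, f: ⊤}
Applying B2's transfer function to that IN value gives OUT[B2] (row B2 above).

Answer: {a: ⊤, b: 2, c: ⊤, d: ⊤, e: 2, f: ⊤}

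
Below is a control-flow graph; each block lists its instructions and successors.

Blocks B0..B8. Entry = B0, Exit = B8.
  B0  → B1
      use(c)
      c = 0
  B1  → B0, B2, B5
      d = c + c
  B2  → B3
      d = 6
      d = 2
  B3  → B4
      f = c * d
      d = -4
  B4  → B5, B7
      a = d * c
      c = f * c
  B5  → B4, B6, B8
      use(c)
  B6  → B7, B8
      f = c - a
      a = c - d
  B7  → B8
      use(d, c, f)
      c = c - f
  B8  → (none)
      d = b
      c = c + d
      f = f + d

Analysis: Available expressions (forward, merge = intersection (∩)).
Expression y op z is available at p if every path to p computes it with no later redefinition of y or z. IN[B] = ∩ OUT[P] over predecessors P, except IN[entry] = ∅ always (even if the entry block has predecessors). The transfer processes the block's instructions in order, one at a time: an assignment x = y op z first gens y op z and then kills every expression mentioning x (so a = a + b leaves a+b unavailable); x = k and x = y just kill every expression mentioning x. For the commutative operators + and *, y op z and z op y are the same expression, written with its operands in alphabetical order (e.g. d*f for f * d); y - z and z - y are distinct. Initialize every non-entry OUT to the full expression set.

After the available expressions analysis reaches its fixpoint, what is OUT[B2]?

Answer: {c+c}

Derivation:
Converged values:
  B0: | IN={} | OUT={}
  B1: | IN={} | OUT={c+c}
  B2: | IN={c+c} | OUT={c+c}
  B3: | IN={c+c} | OUT={c+c}
  B4: | IN={} | OUT={}
  B5: | IN={} | OUT={}
  B6: | IN={} | OUT={c-d}
  B7: | IN={} | OUT={}
  B8: | IN={} | OUT={}

Merge at B2: IN[B2] = OUT[B1] = {c+c}
Applying B2's transfer function to that IN value gives OUT[B2] (row B2 above).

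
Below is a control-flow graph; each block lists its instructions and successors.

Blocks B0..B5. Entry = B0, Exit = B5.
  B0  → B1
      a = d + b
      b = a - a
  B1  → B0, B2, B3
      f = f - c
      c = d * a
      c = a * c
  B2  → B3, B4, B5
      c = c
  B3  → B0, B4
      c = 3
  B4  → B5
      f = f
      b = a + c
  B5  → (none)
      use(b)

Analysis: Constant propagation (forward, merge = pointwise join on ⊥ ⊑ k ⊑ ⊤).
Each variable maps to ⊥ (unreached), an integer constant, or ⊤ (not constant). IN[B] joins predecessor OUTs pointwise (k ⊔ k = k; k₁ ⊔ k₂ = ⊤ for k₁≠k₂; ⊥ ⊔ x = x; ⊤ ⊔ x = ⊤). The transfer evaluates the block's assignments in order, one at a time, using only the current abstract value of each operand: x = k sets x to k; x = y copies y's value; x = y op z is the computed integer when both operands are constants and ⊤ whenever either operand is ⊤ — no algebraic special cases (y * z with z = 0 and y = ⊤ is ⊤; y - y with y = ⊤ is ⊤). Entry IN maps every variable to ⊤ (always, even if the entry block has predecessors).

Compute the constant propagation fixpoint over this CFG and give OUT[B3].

Fixpoint table:
  B0: | IN=(all ⊤) | OUT=(all ⊤)
  B1: | IN=(all ⊤) | OUT=(all ⊤)
  B2: | IN=(all ⊤) | OUT=(all ⊤)
  B3: | IN=(all ⊤) | OUT={c:3; rest ⊤}
  B4: | IN=(all ⊤) | OUT=(all ⊤)
  B5: | IN=(all ⊤) | OUT=(all ⊤)

Merge at B3: IN[B3] = OUT[B1] ⊔ OUT[B2] = {a: ⊤, b: ⊤, c: ⊤, d: ⊤, e: ⊤, f: ⊤}
Applying B3's transfer function to that IN value gives OUT[B3] (row B3 above).

Answer: {a: ⊤, b: ⊤, c: 3, d: ⊤, e: ⊤, f: ⊤}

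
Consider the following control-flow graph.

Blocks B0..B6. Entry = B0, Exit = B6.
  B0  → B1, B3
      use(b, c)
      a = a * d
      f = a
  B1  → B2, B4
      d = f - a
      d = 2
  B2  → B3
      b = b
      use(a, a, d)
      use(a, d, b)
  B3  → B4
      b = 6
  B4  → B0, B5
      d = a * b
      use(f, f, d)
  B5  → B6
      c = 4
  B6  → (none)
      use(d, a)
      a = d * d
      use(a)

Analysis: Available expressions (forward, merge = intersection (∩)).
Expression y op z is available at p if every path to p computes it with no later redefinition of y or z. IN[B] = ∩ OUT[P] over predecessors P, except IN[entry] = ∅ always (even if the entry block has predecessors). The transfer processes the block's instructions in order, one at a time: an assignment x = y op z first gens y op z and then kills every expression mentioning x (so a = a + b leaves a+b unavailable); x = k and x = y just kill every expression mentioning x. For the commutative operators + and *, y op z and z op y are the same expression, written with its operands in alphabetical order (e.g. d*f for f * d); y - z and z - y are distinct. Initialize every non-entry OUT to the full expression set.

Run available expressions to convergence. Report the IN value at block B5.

Answer: {a*b}

Working:
Converged values:
  B0:  IN={}  OUT={}
  B1:  IN={}  OUT={f-a}
  B2:  IN={f-a}  OUT={f-a}
  B3:  IN={}  OUT={}
  B4:  IN={}  OUT={a*b}
  B5:  IN={a*b}  OUT={a*b}
  B6:  IN={a*b}  OUT={d*d}

Merge at B5: IN[B5] = OUT[B4] = {a*b}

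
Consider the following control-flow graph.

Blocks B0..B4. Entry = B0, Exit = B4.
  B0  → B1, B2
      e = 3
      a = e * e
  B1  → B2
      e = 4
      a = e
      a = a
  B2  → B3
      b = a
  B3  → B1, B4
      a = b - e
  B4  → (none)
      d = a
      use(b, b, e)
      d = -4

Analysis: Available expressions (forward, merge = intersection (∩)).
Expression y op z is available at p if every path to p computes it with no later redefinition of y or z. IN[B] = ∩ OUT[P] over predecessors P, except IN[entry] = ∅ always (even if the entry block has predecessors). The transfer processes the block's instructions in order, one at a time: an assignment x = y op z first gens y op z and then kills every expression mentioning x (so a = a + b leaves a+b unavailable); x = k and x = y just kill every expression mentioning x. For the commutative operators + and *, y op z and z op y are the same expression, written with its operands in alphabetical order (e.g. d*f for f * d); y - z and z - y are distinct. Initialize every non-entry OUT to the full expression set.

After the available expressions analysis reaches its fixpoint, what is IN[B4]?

Converged values:
  B0: | IN={} | OUT={e*e}
  B1: | IN={} | OUT={}
  B2: | IN={} | OUT={}
  B3: | IN={} | OUT={b-e}
  B4: | IN={b-e} | OUT={b-e}

Merge at B4: IN[B4] = OUT[B3] = {b-e}

Answer: {b-e}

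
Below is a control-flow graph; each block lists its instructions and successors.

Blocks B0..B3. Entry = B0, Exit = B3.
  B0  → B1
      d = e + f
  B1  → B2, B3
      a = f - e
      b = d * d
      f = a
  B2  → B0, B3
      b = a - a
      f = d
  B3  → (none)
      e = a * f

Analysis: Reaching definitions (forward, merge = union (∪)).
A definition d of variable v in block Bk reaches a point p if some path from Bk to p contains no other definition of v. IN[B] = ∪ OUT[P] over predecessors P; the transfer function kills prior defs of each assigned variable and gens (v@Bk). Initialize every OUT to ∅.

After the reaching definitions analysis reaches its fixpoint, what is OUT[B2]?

Answer: {a@B1, b@B2, d@B0, f@B2}

Working:
Converged values:
  B0:  IN={a@B1, b@B2, d@B0, f@B2}  OUT={a@B1, b@B2, d@B0, f@B2}
  B1:  IN={a@B1, b@B2, d@B0, f@B2}  OUT={a@B1, b@B1, d@B0, f@B1}
  B2:  IN={a@B1, b@B1, d@B0, f@B1}  OUT={a@B1, b@B2, d@B0, f@B2}
  B3:  IN={a@B1, b@B1, b@B2, d@B0, f@B1, f@B2}  OUT={a@B1, b@B1, b@B2, d@B0, e@B3, f@B1, f@B2}

Merge at B2: IN[B2] = OUT[B1] = {a@B1, b@B1, d@B0, f@B1}
Applying B2's transfer function to that IN value gives OUT[B2] (row B2 above).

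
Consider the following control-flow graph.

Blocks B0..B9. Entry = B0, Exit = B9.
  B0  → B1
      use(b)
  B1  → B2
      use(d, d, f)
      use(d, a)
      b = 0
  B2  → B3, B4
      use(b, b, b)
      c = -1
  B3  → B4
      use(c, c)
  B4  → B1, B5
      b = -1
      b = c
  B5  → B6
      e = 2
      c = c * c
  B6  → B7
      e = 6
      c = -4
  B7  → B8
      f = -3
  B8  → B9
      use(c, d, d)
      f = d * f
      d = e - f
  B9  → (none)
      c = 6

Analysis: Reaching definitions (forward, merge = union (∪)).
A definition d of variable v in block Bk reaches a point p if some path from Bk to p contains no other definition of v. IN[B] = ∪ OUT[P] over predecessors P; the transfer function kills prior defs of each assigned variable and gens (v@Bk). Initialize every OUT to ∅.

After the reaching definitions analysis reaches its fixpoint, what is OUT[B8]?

Answer: {b@B4, c@B6, d@B8, e@B6, f@B8}

Working:
Fixpoint table:
  B0: | IN={} | OUT={}
  B1: | IN={b@B4, c@B2} | OUT={b@B1, c@B2}
  B2: | IN={b@B1, c@B2} | OUT={b@B1, c@B2}
  B3: | IN={b@B1, c@B2} | OUT={b@B1, c@B2}
  B4: | IN={b@B1, c@B2} | OUT={b@B4, c@B2}
  B5: | IN={b@B4, c@B2} | OUT={b@B4, c@B5, e@B5}
  B6: | IN={b@B4, c@B5, e@B5} | OUT={b@B4, c@B6, e@B6}
  B7: | IN={b@B4, c@B6, e@B6} | OUT={b@B4, c@B6, e@B6, f@B7}
  B8: | IN={b@B4, c@B6, e@B6, f@B7} | OUT={b@B4, c@B6, d@B8, e@B6, f@B8}
  B9: | IN={b@B4, c@B6, d@B8, e@B6, f@B8} | OUT={b@B4, c@B9, d@B8, e@B6, f@B8}

Merge at B8: IN[B8] = OUT[B7] = {b@B4, c@B6, e@B6, f@B7}
Applying B8's transfer function to that IN value gives OUT[B8] (row B8 above).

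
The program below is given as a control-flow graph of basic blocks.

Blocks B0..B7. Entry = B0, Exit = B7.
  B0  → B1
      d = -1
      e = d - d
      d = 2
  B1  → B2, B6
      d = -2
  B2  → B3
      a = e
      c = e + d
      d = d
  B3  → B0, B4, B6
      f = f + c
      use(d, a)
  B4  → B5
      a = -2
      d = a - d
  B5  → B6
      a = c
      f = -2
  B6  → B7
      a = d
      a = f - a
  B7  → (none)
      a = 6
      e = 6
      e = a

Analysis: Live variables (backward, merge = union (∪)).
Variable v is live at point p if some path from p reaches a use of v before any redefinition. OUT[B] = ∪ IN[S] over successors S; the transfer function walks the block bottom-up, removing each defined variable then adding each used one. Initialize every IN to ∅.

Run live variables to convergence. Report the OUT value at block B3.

Fixpoint table:
  B0: | IN={f} | OUT={e, f}
  B1: | IN={e, f} | OUT={d, e, f}
  B2: | IN={d, e, f} | OUT={a, c, d, f}
  B3: | IN={a, c, d, f} | OUT={c, d, f}
  B4: | IN={c, d} | OUT={c, d}
  B5: | IN={c, d} | OUT={d, f}
  B6: | IN={d, f} | OUT={}
  B7: | IN={} | OUT={}

Merge at B3: OUT[B3] = IN[B0] ⊔ IN[B4] ⊔ IN[B6] = {c, d, f}

Answer: {c, d, f}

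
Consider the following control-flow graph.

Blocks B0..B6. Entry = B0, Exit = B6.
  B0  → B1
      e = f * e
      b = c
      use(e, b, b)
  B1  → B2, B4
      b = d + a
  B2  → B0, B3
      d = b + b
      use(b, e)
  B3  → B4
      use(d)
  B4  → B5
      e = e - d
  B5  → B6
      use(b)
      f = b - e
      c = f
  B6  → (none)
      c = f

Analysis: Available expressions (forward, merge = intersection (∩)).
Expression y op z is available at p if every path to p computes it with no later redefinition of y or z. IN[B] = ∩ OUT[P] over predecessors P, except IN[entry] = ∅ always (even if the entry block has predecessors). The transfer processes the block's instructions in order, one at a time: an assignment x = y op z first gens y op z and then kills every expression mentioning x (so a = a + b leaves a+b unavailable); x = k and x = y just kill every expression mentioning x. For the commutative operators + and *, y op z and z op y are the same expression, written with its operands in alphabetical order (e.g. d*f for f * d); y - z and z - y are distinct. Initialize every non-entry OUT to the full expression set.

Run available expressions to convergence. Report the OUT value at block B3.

Answer: {b+b}

Derivation:
Per-block solution:
  B0:   IN={}   OUT={}
  B1:   IN={}   OUT={a+d}
  B2:   IN={a+d}   OUT={b+b}
  B3:   IN={b+b}   OUT={b+b}
  B4:   IN={}   OUT={}
  B5:   IN={}   OUT={b-e}
  B6:   IN={b-e}   OUT={b-e}

Merge at B3: IN[B3] = OUT[B2] = {b+b}
Applying B3's transfer function to that IN value gives OUT[B3] (row B3 above).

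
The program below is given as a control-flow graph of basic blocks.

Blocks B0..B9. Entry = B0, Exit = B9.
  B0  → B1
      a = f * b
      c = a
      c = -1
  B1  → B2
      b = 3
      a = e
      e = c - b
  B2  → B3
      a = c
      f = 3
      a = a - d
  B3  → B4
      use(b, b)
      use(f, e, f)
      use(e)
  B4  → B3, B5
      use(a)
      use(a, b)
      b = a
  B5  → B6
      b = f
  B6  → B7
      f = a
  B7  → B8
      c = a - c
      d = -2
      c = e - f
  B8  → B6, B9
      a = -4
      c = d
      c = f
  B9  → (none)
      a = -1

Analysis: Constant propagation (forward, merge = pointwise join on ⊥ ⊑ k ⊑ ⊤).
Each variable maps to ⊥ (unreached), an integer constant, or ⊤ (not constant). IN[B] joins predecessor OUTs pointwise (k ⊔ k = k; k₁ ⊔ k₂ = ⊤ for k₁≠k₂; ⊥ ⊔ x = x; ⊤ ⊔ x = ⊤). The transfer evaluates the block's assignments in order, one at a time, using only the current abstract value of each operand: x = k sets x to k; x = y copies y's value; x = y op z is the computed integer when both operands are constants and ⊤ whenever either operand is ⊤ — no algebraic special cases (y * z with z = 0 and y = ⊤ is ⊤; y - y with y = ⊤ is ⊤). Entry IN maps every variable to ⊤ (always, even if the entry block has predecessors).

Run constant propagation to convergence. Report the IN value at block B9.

Converged values:
  B0:  IN=(all ⊤)  OUT={c:-1; rest ⊤}
  B1:  IN={c:-1; rest ⊤}  OUT={b:3, c:-1, e:-4; rest ⊤}
  B2:  IN={b:3, c:-1, e:-4; rest ⊤}  OUT={b:3, c:-1, e:-4, f:3; rest ⊤}
  B3:  IN={c:-1, e:-4, f:3; rest ⊤}  OUT={c:-1, e:-4, f:3; rest ⊤}
  B4:  IN={c:-1, e:-4, f:3; rest ⊤}  OUT={c:-1, e:-4, f:3; rest ⊤}
  B5:  IN={c:-1, e:-4, f:3; rest ⊤}  OUT={b:3, c:-1, e:-4, f:3; rest ⊤}
  B6:  IN={b:3, e:-4; rest ⊤}  OUT={b:3, e:-4; rest ⊤}
  B7:  IN={b:3, e:-4; rest ⊤}  OUT={b:3, d:-2, e:-4; rest ⊤}
  B8:  IN={b:3, d:-2, e:-4; rest ⊤}  OUT={a:-4, b:3, d:-2, e:-4; rest ⊤}
  B9:  IN={a:-4, b:3, d:-2, e:-4; rest ⊤}  OUT={a:-1, b:3, d:-2, e:-4; rest ⊤}

Merge at B9: IN[B9] = OUT[B8] = {a: -4, b: 3, c: ⊤, d: -2, e: -4, f: ⊤}

Answer: {a: -4, b: 3, c: ⊤, d: -2, e: -4, f: ⊤}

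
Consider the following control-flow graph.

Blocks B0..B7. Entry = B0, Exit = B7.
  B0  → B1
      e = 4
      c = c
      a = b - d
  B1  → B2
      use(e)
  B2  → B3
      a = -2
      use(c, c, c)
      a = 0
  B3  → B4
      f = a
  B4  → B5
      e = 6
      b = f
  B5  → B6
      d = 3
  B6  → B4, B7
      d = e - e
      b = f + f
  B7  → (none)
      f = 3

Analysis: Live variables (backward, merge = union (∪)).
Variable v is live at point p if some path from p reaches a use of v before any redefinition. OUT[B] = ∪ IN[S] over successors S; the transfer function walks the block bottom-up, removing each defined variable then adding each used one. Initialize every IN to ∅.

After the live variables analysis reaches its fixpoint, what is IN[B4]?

Answer: {f}

Working:
Fixpoint table:
  B0:   IN={b, c, d}   OUT={c, e}
  B1:   IN={c, e}   OUT={c}
  B2:   IN={c}   OUT={a}
  B3:   IN={a}   OUT={f}
  B4:   IN={f}   OUT={e, f}
  B5:   IN={e, f}   OUT={e, f}
  B6:   IN={e, f}   OUT={f}
  B7:   IN={}   OUT={}

Merge at B4: OUT[B4] = IN[B5] = {e, f}
Applying B4's transfer function to that OUT value gives IN[B4] (row B4 above).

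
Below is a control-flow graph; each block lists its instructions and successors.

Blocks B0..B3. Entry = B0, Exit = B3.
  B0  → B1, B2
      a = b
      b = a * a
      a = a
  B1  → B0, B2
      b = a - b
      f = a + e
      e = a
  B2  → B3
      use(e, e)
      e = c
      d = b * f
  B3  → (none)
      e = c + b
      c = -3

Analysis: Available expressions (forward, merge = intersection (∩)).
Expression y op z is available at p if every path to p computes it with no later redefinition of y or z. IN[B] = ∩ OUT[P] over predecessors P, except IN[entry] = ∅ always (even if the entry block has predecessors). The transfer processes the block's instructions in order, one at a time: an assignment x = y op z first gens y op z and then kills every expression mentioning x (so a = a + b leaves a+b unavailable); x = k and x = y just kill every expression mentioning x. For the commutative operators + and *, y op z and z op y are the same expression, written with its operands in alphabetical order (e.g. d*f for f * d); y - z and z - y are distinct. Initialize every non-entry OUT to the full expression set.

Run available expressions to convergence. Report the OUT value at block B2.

Fixpoint table:
  B0:   IN={}   OUT={}
  B1:   IN={}   OUT={}
  B2:   IN={}   OUT={b*f}
  B3:   IN={b*f}   OUT={b*f}

Merge at B2: IN[B2] = OUT[B0] ∩ OUT[B1] = {}
Applying B2's transfer function to that IN value gives OUT[B2] (row B2 above).

Answer: {b*f}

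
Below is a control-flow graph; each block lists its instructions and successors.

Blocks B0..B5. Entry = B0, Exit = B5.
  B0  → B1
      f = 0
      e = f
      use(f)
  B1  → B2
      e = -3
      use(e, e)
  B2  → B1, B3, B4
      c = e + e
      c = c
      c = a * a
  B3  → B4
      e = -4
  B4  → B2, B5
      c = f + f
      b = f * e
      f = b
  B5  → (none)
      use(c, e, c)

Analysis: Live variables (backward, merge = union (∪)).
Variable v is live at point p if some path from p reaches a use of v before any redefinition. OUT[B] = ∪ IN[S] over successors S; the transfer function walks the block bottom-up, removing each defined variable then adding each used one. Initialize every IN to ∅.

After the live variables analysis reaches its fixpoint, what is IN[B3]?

Fixpoint table:
  B0:   IN={a}   OUT={a, f}
  B1:   IN={a, f}   OUT={a, e, f}
  B2:   IN={a, e, f}   OUT={a, e, f}
  B3:   IN={a, f}   OUT={a, e, f}
  B4:   IN={a, e, f}   OUT={a, c, e, f}
  B5:   IN={c, e}   OUT={}

Merge at B3: OUT[B3] = IN[B4] = {a, e, f}
Applying B3's transfer function to that OUT value gives IN[B3] (row B3 above).

Answer: {a, f}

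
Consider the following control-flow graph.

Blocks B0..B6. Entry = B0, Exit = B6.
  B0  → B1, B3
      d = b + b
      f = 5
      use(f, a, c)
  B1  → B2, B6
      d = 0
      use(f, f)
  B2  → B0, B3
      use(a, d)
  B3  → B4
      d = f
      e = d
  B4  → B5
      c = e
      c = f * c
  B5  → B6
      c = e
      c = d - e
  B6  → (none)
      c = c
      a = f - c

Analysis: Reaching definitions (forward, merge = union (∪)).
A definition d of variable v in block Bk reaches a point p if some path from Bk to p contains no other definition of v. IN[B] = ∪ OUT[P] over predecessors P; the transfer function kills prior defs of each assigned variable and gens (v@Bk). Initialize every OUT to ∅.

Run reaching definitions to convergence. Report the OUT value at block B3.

Per-block solution:
  B0: | IN={d@B1, f@B0} | OUT={d@B0, f@B0}
  B1: | IN={d@B0, f@B0} | OUT={d@B1, f@B0}
  B2: | IN={d@B1, f@B0} | OUT={d@B1, f@B0}
  B3: | IN={d@B0, d@B1, f@B0} | OUT={d@B3, e@B3, f@B0}
  B4: | IN={d@B3, e@B3, f@B0} | OUT={c@B4, d@B3, e@B3, f@B0}
  B5: | IN={c@B4, d@B3, e@B3, f@B0} | OUT={c@B5, d@B3, e@B3, f@B0}
  B6: | IN={c@B5, d@B1, d@B3, e@B3, f@B0} | OUT={a@B6, c@B6, d@B1, d@B3, e@B3, f@B0}

Merge at B3: IN[B3] = OUT[B0] ⊔ OUT[B2] = {d@B0, d@B1, f@B0}
Applying B3's transfer function to that IN value gives OUT[B3] (row B3 above).

Answer: {d@B3, e@B3, f@B0}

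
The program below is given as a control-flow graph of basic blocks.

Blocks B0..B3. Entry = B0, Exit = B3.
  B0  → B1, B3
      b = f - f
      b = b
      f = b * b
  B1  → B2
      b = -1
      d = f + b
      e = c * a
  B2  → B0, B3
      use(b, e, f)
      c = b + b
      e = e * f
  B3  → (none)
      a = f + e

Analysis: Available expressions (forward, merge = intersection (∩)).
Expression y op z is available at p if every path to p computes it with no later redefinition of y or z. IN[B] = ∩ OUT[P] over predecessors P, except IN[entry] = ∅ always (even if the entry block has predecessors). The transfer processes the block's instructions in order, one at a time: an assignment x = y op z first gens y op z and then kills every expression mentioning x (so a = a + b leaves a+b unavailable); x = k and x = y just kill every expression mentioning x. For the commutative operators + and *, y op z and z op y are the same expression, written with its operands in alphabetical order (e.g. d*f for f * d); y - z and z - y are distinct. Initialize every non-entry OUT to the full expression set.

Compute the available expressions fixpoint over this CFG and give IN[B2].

Answer: {a*c, b+f}

Derivation:
Fixpoint table:
  B0:   IN={}   OUT={b*b}
  B1:   IN={b*b}   OUT={a*c, b+f}
  B2:   IN={a*c, b+f}   OUT={b+b, b+f}
  B3:   IN={}   OUT={e+f}

Merge at B2: IN[B2] = OUT[B1] = {a*c, b+f}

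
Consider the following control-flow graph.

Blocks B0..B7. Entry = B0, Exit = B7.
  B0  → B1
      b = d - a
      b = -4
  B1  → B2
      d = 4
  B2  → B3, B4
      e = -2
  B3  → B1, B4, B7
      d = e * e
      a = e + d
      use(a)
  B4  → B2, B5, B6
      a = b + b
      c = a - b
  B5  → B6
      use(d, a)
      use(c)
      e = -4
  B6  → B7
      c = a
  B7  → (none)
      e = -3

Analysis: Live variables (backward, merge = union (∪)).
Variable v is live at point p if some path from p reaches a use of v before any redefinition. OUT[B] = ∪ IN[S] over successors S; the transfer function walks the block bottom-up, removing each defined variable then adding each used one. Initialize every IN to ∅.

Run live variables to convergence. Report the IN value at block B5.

Per-block solution:
  B0: | IN={a, d} | OUT={b}
  B1: | IN={b} | OUT={b, d}
  B2: | IN={b, d} | OUT={b, d, e}
  B3: | IN={b, e} | OUT={b, d}
  B4: | IN={b, d} | OUT={a, b, c, d}
  B5: | IN={a, c, d} | OUT={a}
  B6: | IN={a} | OUT={}
  B7: | IN={} | OUT={}

Merge at B5: OUT[B5] = IN[B6] = {a}
Applying B5's transfer function to that OUT value gives IN[B5] (row B5 above).

Answer: {a, c, d}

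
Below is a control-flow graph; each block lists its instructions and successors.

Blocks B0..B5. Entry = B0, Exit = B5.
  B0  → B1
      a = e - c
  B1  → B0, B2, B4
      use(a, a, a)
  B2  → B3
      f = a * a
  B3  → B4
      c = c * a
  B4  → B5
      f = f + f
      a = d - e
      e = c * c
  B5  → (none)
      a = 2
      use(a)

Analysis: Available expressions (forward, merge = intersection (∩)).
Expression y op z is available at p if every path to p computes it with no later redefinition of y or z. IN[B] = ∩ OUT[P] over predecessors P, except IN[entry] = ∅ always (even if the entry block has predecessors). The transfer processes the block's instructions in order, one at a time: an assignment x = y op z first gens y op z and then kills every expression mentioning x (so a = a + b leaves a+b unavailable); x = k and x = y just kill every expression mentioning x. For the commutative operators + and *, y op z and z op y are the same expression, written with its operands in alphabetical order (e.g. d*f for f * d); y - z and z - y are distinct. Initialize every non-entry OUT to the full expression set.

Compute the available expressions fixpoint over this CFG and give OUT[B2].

Answer: {a*a, e-c}

Working:
Converged values:
  B0:  IN={}  OUT={e-c}
  B1:  IN={e-c}  OUT={e-c}
  B2:  IN={e-c}  OUT={a*a, e-c}
  B3:  IN={a*a, e-c}  OUT={a*a}
  B4:  IN={}  OUT={c*c}
  B5:  IN={c*c}  OUT={c*c}

Merge at B2: IN[B2] = OUT[B1] = {e-c}
Applying B2's transfer function to that IN value gives OUT[B2] (row B2 above).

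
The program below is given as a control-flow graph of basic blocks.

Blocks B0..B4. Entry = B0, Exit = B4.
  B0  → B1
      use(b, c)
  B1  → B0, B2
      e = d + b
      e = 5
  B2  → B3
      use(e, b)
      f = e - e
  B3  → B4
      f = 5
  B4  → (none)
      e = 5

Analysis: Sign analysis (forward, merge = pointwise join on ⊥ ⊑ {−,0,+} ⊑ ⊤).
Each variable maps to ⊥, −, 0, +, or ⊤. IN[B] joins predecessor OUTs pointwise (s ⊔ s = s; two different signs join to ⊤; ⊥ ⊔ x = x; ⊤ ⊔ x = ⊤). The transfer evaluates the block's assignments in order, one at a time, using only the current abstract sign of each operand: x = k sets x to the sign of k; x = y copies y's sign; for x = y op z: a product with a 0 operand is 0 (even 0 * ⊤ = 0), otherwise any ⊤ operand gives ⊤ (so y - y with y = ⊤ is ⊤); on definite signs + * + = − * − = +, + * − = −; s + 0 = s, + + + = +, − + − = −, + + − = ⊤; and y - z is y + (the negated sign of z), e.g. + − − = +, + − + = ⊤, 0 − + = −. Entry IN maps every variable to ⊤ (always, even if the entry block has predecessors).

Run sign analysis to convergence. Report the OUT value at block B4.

Answer: {a: ⊤, b: ⊤, c: ⊤, d: ⊤, e: +, f: +}

Trace:
Converged values:
  B0: | IN=(all ⊤) | OUT=(all ⊤)
  B1: | IN=(all ⊤) | OUT={e:+; rest ⊤}
  B2: | IN={e:+; rest ⊤} | OUT={e:+; rest ⊤}
  B3: | IN={e:+; rest ⊤} | OUT={e:+, f:+; rest ⊤}
  B4: | IN={e:+, f:+; rest ⊤} | OUT={e:+, f:+; rest ⊤}

Merge at B4: IN[B4] = OUT[B3] = {a: ⊤, b: ⊤, c: ⊤, d: ⊤, e: +, f: +}
Applying B4's transfer function to that IN value gives OUT[B4] (row B4 above).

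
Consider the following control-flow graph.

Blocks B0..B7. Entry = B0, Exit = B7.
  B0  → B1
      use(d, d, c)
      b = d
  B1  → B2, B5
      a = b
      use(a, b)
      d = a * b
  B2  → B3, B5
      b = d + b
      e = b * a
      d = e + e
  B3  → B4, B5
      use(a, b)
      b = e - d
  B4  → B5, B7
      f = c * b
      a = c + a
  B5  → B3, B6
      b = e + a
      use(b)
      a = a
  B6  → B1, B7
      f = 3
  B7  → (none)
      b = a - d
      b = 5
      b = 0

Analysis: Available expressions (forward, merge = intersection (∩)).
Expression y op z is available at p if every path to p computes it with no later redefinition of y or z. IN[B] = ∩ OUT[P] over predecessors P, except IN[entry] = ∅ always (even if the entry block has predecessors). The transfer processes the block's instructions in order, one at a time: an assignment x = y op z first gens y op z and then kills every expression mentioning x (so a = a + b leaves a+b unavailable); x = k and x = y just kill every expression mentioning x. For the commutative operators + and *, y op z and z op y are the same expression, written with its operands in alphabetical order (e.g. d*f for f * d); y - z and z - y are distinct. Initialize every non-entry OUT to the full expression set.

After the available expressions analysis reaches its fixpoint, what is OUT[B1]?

Per-block solution:
  B0:   IN={}   OUT={}
  B1:   IN={}   OUT={a*b}
  B2:   IN={a*b}   OUT={a*b, e+e}
  B3:   IN={}   OUT={e-d}
  B4:   IN={e-d}   OUT={b*c, e-d}
  B5:   IN={}   OUT={}
  B6:   IN={}   OUT={}
  B7:   IN={}   OUT={a-d}

Merge at B1: IN[B1] = OUT[B0] ∩ OUT[B6] = {}
Applying B1's transfer function to that IN value gives OUT[B1] (row B1 above).

Answer: {a*b}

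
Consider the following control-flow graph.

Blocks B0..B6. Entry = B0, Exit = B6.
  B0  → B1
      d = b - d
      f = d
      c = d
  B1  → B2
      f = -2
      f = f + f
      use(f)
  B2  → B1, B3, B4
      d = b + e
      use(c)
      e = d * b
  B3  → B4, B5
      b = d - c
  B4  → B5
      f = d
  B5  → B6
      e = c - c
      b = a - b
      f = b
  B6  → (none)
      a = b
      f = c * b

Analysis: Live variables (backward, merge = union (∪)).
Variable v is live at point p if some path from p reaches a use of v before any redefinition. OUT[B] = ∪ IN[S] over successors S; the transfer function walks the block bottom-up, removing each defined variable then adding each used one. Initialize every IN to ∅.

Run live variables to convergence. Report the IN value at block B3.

Fixpoint table:
  B0:   IN={a, b, d, e}   OUT={a, b, c, e}
  B1:   IN={a, b, c, e}   OUT={a, b, c, e}
  B2:   IN={a, b, c, e}   OUT={a, b, c, d, e}
  B3:   IN={a, c, d}   OUT={a, b, c, d}
  B4:   IN={a, b, c, d}   OUT={a, b, c}
  B5:   IN={a, b, c}   OUT={b, c}
  B6:   IN={b, c}   OUT={}

Merge at B3: OUT[B3] = IN[B4] ⊔ IN[B5] = {a, b, c, d}
Applying B3's transfer function to that OUT value gives IN[B3] (row B3 above).

Answer: {a, c, d}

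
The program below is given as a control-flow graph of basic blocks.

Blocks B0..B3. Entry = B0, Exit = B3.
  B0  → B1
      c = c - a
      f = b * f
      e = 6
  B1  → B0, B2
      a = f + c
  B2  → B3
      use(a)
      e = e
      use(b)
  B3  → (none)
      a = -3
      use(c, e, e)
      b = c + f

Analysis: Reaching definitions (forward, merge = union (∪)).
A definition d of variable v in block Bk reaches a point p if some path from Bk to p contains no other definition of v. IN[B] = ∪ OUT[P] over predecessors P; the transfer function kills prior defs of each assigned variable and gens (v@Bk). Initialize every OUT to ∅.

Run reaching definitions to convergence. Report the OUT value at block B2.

Answer: {a@B1, c@B0, e@B2, f@B0}

Working:
Converged values:
  B0:   IN={a@B1, c@B0, e@B0, f@B0}   OUT={a@B1, c@B0, e@B0, f@B0}
  B1:   IN={a@B1, c@B0, e@B0, f@B0}   OUT={a@B1, c@B0, e@B0, f@B0}
  B2:   IN={a@B1, c@B0, e@B0, f@B0}   OUT={a@B1, c@B0, e@B2, f@B0}
  B3:   IN={a@B1, c@B0, e@B2, f@B0}   OUT={a@B3, b@B3, c@B0, e@B2, f@B0}

Merge at B2: IN[B2] = OUT[B1] = {a@B1, c@B0, e@B0, f@B0}
Applying B2's transfer function to that IN value gives OUT[B2] (row B2 above).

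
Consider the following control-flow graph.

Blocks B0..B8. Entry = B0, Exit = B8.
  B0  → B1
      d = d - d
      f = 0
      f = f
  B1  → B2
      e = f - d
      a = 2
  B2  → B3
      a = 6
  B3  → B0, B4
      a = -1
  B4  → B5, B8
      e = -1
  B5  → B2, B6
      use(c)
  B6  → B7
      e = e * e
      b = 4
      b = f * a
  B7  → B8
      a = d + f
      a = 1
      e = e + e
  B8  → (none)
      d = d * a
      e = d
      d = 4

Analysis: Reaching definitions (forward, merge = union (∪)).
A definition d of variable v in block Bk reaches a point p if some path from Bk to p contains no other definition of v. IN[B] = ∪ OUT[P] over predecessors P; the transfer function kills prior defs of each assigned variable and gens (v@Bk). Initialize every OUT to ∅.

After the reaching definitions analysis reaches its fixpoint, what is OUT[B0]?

Answer: {a@B3, d@B0, e@B1, e@B4, f@B0}

Trace:
Per-block solution:
  B0: | IN={a@B3, d@B0, e@B1, e@B4, f@B0} | OUT={a@B3, d@B0, e@B1, e@B4, f@B0}
  B1: | IN={a@B3, d@B0, e@B1, e@B4, f@B0} | OUT={a@B1, d@B0, e@B1, f@B0}
  B2: | IN={a@B1, a@B3, d@B0, e@B1, e@B4, f@B0} | OUT={a@B2, d@B0, e@B1, e@B4, f@B0}
  B3: | IN={a@B2, d@B0, e@B1, e@B4, f@B0} | OUT={a@B3, d@B0, e@B1, e@B4, f@B0}
  B4: | IN={a@B3, d@B0, e@B1, e@B4, f@B0} | OUT={a@B3, d@B0, e@B4, f@B0}
  B5: | IN={a@B3, d@B0, e@B4, f@B0} | OUT={a@B3, d@B0, e@B4, f@B0}
  B6: | IN={a@B3, d@B0, e@B4, f@B0} | OUT={a@B3, b@B6, d@B0, e@B6, f@B0}
  B7: | IN={a@B3, b@B6, d@B0, e@B6, f@B0} | OUT={a@B7, b@B6, d@B0, e@B7, f@B0}
  B8: | IN={a@B3, a@B7, b@B6, d@B0, e@B4, e@B7, f@B0} | OUT={a@B3, a@B7, b@B6, d@B8, e@B8, f@B0}

Merge at B0 (entry node, so the boundary value {} is joined with the incoming edge(s)): IN[B0] = {} ⊔ OUT[B3] = {a@B3, d@B0, e@B1, e@B4, f@B0}
Applying B0's transfer function to that IN value gives OUT[B0] (row B0 above).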